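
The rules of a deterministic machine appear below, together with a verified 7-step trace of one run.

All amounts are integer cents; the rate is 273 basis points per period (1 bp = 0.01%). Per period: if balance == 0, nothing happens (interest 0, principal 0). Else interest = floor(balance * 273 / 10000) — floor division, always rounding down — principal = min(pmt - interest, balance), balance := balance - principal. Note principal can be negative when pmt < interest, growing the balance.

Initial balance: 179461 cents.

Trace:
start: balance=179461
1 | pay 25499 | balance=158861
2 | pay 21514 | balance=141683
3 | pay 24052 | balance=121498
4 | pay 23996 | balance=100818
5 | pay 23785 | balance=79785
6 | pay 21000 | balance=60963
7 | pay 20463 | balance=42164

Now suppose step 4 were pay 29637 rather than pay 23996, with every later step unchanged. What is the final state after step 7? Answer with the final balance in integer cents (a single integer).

36047

(re-executing from step 4 with the substitution; state before step 4: balance=121498)
4 | pay 29637 | balance=95177
5 | pay 23785 | balance=73990
6 | pay 21000 | balance=55009
7 | pay 20463 | balance=36047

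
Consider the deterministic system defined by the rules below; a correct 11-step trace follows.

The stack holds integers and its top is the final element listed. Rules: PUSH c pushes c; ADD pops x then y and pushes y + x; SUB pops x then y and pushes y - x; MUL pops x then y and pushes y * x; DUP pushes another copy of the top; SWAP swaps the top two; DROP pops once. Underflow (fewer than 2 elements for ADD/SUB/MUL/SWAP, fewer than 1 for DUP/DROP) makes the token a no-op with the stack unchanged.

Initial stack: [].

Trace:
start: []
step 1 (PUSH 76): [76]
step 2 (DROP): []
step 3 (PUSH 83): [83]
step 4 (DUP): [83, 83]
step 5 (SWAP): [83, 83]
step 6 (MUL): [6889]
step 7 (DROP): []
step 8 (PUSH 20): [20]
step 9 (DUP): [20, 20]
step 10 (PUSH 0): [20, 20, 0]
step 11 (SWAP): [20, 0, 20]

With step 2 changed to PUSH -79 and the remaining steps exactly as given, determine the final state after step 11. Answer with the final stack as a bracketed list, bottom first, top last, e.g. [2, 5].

(re-executing from step 2 with the substitution; state before step 2: [76])
step 2 (PUSH -79): [76, -79]
step 3 (PUSH 83): [76, -79, 83]
step 4 (DUP): [76, -79, 83, 83]
step 5 (SWAP): [76, -79, 83, 83]
step 6 (MUL): [76, -79, 6889]
step 7 (DROP): [76, -79]
step 8 (PUSH 20): [76, -79, 20]
step 9 (DUP): [76, -79, 20, 20]
step 10 (PUSH 0): [76, -79, 20, 20, 0]
step 11 (SWAP): [76, -79, 20, 0, 20]

[76, -79, 20, 0, 20]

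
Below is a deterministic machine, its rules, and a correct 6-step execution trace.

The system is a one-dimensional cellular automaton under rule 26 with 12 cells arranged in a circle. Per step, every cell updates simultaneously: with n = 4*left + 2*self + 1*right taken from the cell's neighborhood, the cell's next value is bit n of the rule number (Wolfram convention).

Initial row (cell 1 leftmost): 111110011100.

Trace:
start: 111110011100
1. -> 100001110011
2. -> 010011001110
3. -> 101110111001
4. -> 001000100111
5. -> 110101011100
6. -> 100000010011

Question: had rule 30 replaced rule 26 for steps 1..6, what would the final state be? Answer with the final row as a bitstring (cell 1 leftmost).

110011000011

(re-executing steps 1..6 under rule 30; state before step 1: 111110011100)
1. -> 100001110011
2. -> 010011001110
3. -> 111110111001
4. -> 000000100111
5. -> 100001111100
6. -> 110011000011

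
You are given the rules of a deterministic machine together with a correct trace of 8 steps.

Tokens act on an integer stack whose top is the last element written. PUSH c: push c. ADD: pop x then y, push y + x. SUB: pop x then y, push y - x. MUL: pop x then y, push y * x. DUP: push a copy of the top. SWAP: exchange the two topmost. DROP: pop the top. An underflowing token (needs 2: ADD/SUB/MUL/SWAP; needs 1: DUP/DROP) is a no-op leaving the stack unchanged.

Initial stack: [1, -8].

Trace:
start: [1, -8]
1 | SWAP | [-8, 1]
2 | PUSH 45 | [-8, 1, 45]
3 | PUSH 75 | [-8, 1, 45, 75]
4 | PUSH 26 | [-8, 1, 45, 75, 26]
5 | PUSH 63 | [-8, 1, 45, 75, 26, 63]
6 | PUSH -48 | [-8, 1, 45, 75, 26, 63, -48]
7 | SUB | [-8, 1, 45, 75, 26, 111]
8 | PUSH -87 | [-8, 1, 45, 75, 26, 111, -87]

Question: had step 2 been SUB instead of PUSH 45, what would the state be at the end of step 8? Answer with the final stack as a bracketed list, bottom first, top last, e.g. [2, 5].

(re-executing from step 2 with the substitution; state before step 2: [-8, 1])
2 | SUB | [-9]
3 | PUSH 75 | [-9, 75]
4 | PUSH 26 | [-9, 75, 26]
5 | PUSH 63 | [-9, 75, 26, 63]
6 | PUSH -48 | [-9, 75, 26, 63, -48]
7 | SUB | [-9, 75, 26, 111]
8 | PUSH -87 | [-9, 75, 26, 111, -87]

[-9, 75, 26, 111, -87]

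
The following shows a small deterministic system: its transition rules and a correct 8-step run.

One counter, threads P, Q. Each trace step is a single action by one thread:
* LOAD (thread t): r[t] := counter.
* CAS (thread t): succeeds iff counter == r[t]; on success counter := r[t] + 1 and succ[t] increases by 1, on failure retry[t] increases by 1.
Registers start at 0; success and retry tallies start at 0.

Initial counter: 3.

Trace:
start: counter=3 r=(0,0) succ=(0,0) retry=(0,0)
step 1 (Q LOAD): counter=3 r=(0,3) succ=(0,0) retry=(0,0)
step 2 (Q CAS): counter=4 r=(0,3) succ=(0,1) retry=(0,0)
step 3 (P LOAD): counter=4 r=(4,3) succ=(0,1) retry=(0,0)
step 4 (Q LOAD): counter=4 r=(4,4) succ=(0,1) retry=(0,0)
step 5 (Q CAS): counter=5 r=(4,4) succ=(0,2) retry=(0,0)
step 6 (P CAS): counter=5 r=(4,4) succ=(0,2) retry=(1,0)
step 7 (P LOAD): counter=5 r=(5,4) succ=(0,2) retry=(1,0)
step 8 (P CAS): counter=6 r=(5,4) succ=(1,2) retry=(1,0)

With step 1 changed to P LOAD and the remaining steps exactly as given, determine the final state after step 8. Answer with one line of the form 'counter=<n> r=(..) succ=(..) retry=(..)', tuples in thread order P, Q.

(re-executing from step 1 with the substitution; state before step 1: counter=3 r=(0,0) succ=(0,0) retry=(0,0))
step 1 (P LOAD): counter=3 r=(3,0) succ=(0,0) retry=(0,0)
step 2 (Q CAS): counter=3 r=(3,0) succ=(0,0) retry=(0,1)
step 3 (P LOAD): counter=3 r=(3,0) succ=(0,0) retry=(0,1)
step 4 (Q LOAD): counter=3 r=(3,3) succ=(0,0) retry=(0,1)
step 5 (Q CAS): counter=4 r=(3,3) succ=(0,1) retry=(0,1)
step 6 (P CAS): counter=4 r=(3,3) succ=(0,1) retry=(1,1)
step 7 (P LOAD): counter=4 r=(4,3) succ=(0,1) retry=(1,1)
step 8 (P CAS): counter=5 r=(4,3) succ=(1,1) retry=(1,1)

counter=5 r=(4,3) succ=(1,1) retry=(1,1)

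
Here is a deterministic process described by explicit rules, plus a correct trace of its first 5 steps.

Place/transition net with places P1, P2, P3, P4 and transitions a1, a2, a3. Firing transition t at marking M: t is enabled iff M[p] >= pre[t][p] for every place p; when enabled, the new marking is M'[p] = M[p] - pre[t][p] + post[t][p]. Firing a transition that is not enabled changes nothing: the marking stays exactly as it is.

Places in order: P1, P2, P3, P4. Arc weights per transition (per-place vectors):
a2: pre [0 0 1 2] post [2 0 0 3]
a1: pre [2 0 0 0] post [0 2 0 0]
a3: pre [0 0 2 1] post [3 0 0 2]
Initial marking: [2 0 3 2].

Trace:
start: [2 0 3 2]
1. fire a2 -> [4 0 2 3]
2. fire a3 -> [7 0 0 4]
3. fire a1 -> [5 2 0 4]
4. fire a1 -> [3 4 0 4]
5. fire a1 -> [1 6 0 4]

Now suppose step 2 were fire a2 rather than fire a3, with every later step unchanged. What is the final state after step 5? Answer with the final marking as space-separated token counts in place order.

(re-executing from step 2 with the substitution; state before step 2: [4 0 2 3])
2. fire a2 -> [6 0 1 4]
3. fire a1 -> [4 2 1 4]
4. fire a1 -> [2 4 1 4]
5. fire a1 -> [0 6 1 4]

0 6 1 4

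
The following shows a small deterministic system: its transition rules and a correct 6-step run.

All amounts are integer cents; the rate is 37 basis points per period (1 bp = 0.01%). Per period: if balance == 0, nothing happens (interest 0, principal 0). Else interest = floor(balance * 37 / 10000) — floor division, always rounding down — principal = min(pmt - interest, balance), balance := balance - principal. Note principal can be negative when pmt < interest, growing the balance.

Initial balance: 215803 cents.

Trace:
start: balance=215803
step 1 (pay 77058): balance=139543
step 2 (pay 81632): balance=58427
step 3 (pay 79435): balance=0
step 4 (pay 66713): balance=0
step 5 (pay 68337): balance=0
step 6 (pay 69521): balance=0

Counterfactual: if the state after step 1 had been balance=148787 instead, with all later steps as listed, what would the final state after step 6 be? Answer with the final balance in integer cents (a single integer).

state after step 1 := balance=148787
step 2 (pay 81632): balance=67705
step 3 (pay 79435): balance=0
step 4 (pay 66713): balance=0
step 5 (pay 68337): balance=0
step 6 (pay 69521): balance=0

0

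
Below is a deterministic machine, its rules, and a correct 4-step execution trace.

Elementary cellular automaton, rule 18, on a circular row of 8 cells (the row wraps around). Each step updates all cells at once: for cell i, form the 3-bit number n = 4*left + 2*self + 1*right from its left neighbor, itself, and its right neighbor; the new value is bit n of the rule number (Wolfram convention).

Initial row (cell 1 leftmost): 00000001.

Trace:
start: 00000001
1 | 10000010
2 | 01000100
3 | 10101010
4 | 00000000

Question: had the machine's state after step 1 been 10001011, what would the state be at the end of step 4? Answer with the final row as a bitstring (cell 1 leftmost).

state after step 1 := 10001011
2 | 01010000
3 | 10001000
4 | 01010101

01010101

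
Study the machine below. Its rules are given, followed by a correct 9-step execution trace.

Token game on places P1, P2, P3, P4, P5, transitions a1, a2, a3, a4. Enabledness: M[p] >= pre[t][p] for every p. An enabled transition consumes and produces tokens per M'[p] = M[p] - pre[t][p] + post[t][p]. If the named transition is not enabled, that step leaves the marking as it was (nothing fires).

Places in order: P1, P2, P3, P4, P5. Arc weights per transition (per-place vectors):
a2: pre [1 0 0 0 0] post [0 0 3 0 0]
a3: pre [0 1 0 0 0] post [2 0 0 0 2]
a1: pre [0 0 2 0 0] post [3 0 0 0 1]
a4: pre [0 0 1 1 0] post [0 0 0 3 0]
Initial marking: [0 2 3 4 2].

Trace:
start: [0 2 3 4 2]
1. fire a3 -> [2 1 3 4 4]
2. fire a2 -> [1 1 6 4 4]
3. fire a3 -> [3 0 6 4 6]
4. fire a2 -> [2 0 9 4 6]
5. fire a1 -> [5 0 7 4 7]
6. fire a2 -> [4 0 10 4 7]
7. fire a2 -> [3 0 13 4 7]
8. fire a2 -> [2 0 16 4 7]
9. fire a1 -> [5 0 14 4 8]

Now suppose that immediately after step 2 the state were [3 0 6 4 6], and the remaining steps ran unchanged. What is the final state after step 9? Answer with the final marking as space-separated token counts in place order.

5 0 14 4 8

state after step 2 := [3 0 6 4 6]
3. fire a3 -> [3 0 6 4 6]
4. fire a2 -> [2 0 9 4 6]
5. fire a1 -> [5 0 7 4 7]
6. fire a2 -> [4 0 10 4 7]
7. fire a2 -> [3 0 13 4 7]
8. fire a2 -> [2 0 16 4 7]
9. fire a1 -> [5 0 14 4 8]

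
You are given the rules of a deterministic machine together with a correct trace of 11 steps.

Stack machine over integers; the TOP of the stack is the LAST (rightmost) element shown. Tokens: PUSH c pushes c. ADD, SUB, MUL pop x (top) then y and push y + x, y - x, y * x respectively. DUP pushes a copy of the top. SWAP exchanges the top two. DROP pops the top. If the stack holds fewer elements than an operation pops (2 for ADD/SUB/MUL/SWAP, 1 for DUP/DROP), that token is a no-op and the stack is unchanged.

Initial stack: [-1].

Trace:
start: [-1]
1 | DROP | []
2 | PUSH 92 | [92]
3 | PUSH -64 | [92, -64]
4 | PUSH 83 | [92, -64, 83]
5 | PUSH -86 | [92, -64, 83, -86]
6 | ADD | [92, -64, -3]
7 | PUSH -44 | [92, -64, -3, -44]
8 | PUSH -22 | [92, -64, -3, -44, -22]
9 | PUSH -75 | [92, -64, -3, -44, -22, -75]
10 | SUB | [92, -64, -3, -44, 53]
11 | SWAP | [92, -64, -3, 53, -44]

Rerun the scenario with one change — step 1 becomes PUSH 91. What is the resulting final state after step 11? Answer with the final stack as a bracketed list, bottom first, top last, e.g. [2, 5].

(re-executing from step 1 with the substitution; state before step 1: [-1])
1 | PUSH 91 | [-1, 91]
2 | PUSH 92 | [-1, 91, 92]
3 | PUSH -64 | [-1, 91, 92, -64]
4 | PUSH 83 | [-1, 91, 92, -64, 83]
5 | PUSH -86 | [-1, 91, 92, -64, 83, -86]
6 | ADD | [-1, 91, 92, -64, -3]
7 | PUSH -44 | [-1, 91, 92, -64, -3, -44]
8 | PUSH -22 | [-1, 91, 92, -64, -3, -44, -22]
9 | PUSH -75 | [-1, 91, 92, -64, -3, -44, -22, -75]
10 | SUB | [-1, 91, 92, -64, -3, -44, 53]
11 | SWAP | [-1, 91, 92, -64, -3, 53, -44]

[-1, 91, 92, -64, -3, 53, -44]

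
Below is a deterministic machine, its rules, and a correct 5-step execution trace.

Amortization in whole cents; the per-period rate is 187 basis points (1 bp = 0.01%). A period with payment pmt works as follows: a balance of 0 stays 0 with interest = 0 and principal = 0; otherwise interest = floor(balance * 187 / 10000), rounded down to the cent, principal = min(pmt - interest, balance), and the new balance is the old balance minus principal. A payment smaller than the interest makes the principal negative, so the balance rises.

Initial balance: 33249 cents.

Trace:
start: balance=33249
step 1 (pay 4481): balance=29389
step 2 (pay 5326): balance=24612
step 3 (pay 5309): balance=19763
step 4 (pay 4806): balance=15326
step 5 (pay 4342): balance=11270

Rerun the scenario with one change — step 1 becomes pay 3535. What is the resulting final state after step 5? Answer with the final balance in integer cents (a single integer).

12289

(re-executing from step 1 with the substitution; state before step 1: balance=33249)
step 1 (pay 3535): balance=30335
step 2 (pay 5326): balance=25576
step 3 (pay 5309): balance=20745
step 4 (pay 4806): balance=16326
step 5 (pay 4342): balance=12289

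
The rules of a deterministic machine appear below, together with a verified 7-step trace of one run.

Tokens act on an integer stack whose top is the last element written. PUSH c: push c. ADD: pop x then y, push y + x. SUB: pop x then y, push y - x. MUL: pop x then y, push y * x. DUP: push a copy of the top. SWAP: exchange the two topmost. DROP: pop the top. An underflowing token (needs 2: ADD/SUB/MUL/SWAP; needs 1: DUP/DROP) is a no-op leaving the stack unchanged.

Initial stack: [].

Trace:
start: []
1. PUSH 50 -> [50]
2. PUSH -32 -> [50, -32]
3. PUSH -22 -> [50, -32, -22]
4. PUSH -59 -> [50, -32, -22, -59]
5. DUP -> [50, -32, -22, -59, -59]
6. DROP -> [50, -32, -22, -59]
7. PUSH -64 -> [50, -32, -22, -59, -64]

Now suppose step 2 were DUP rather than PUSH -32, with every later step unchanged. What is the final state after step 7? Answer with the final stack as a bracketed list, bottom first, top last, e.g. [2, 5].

[50, 50, -22, -59, -64]

(re-executing from step 2 with the substitution; state before step 2: [50])
2. DUP -> [50, 50]
3. PUSH -22 -> [50, 50, -22]
4. PUSH -59 -> [50, 50, -22, -59]
5. DUP -> [50, 50, -22, -59, -59]
6. DROP -> [50, 50, -22, -59]
7. PUSH -64 -> [50, 50, -22, -59, -64]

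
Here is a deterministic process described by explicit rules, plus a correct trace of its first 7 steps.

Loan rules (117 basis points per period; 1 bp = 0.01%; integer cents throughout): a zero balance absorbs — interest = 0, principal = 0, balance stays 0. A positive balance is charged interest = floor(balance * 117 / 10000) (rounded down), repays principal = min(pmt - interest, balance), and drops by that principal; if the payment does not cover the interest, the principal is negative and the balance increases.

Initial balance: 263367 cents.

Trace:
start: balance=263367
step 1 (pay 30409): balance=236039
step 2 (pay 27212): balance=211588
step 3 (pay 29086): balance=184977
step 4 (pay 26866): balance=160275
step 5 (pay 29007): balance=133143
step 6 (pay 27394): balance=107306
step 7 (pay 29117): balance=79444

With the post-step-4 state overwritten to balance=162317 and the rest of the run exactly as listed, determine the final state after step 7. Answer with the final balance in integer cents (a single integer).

state after step 4 := balance=162317
step 5 (pay 29007): balance=135209
step 6 (pay 27394): balance=109396
step 7 (pay 29117): balance=81558

81558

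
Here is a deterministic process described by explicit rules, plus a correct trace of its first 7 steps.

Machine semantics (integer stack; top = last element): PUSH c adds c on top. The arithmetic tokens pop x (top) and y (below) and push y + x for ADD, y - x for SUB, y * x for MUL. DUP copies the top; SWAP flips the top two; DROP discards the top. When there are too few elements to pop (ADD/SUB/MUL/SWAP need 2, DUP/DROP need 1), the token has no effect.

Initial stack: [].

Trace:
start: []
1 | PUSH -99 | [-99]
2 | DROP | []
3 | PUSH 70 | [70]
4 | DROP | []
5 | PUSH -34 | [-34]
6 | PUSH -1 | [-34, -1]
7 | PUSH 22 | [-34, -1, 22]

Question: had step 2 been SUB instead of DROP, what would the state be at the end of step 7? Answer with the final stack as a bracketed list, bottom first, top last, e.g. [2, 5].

[-99, -34, -1, 22]

(re-executing from step 2 with the substitution; state before step 2: [-99])
2 | SUB | [-99]
3 | PUSH 70 | [-99, 70]
4 | DROP | [-99]
5 | PUSH -34 | [-99, -34]
6 | PUSH -1 | [-99, -34, -1]
7 | PUSH 22 | [-99, -34, -1, 22]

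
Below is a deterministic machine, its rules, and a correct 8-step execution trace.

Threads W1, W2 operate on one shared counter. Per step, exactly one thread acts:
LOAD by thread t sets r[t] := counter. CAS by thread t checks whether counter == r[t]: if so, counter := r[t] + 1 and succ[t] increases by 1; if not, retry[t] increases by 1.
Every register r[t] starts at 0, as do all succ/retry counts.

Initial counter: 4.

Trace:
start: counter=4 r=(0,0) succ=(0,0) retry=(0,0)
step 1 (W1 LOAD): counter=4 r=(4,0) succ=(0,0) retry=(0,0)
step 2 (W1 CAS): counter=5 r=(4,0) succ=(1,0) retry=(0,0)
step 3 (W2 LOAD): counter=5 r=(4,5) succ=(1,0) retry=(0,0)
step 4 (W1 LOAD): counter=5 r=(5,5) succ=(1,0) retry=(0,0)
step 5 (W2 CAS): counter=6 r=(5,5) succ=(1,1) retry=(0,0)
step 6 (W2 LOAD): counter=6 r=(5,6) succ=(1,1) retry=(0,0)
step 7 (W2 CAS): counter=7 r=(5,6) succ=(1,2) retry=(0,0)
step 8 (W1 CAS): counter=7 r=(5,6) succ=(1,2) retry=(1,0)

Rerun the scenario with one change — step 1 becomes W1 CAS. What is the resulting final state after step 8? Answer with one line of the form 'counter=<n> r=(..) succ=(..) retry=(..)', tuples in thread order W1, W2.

(re-executing from step 1 with the substitution; state before step 1: counter=4 r=(0,0) succ=(0,0) retry=(0,0))
step 1 (W1 CAS): counter=4 r=(0,0) succ=(0,0) retry=(1,0)
step 2 (W1 CAS): counter=4 r=(0,0) succ=(0,0) retry=(2,0)
step 3 (W2 LOAD): counter=4 r=(0,4) succ=(0,0) retry=(2,0)
step 4 (W1 LOAD): counter=4 r=(4,4) succ=(0,0) retry=(2,0)
step 5 (W2 CAS): counter=5 r=(4,4) succ=(0,1) retry=(2,0)
step 6 (W2 LOAD): counter=5 r=(4,5) succ=(0,1) retry=(2,0)
step 7 (W2 CAS): counter=6 r=(4,5) succ=(0,2) retry=(2,0)
step 8 (W1 CAS): counter=6 r=(4,5) succ=(0,2) retry=(3,0)

counter=6 r=(4,5) succ=(0,2) retry=(3,0)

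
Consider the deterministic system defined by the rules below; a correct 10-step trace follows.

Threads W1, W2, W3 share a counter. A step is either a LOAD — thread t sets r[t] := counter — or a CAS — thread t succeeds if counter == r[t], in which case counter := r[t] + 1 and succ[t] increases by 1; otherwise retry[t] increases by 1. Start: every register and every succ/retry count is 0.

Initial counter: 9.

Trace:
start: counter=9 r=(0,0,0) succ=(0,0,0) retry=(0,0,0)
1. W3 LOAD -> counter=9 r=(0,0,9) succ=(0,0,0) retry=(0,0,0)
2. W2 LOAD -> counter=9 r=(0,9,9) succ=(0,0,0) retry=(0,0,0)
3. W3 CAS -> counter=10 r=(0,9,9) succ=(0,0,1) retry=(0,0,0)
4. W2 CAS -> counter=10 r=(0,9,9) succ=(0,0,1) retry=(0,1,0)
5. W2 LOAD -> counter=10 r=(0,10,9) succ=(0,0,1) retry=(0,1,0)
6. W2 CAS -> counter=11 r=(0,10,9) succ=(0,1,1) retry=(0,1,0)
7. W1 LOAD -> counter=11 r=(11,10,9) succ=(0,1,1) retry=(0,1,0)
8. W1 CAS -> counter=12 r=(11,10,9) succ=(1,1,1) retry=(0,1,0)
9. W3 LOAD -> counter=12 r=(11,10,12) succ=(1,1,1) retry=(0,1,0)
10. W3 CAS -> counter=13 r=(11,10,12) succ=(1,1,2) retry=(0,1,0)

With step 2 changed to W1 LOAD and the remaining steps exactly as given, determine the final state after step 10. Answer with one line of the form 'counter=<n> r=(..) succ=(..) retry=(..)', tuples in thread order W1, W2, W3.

(re-executing from step 2 with the substitution; state before step 2: counter=9 r=(0,0,9) succ=(0,0,0) retry=(0,0,0))
2. W1 LOAD -> counter=9 r=(9,0,9) succ=(0,0,0) retry=(0,0,0)
3. W3 CAS -> counter=10 r=(9,0,9) succ=(0,0,1) retry=(0,0,0)
4. W2 CAS -> counter=10 r=(9,0,9) succ=(0,0,1) retry=(0,1,0)
5. W2 LOAD -> counter=10 r=(9,10,9) succ=(0,0,1) retry=(0,1,0)
6. W2 CAS -> counter=11 r=(9,10,9) succ=(0,1,1) retry=(0,1,0)
7. W1 LOAD -> counter=11 r=(11,10,9) succ=(0,1,1) retry=(0,1,0)
8. W1 CAS -> counter=12 r=(11,10,9) succ=(1,1,1) retry=(0,1,0)
9. W3 LOAD -> counter=12 r=(11,10,12) succ=(1,1,1) retry=(0,1,0)
10. W3 CAS -> counter=13 r=(11,10,12) succ=(1,1,2) retry=(0,1,0)

counter=13 r=(11,10,12) succ=(1,1,2) retry=(0,1,0)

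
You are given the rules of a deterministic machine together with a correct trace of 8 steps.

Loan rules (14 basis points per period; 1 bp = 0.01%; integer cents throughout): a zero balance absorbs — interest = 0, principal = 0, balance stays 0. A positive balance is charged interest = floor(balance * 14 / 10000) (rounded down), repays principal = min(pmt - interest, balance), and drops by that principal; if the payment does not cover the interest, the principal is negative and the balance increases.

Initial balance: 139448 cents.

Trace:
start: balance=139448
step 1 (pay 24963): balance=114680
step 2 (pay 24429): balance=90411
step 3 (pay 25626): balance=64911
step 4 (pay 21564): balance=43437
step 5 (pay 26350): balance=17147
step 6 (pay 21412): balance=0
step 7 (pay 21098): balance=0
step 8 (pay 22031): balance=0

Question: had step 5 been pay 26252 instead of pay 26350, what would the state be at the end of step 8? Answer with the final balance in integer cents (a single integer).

0

(re-executing from step 5 with the substitution; state before step 5: balance=43437)
step 5 (pay 26252): balance=17245
step 6 (pay 21412): balance=0
step 7 (pay 21098): balance=0
step 8 (pay 22031): balance=0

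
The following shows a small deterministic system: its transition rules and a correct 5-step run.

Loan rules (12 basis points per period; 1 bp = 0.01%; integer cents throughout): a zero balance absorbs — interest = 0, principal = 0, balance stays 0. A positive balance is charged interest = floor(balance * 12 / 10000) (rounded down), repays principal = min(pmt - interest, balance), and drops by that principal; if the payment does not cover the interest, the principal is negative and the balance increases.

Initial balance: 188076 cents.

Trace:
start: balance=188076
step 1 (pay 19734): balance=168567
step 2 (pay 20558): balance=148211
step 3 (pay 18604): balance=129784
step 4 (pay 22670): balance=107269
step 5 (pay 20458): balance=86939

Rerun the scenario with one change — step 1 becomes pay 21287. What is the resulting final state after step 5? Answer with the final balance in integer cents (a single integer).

85378

(re-executing from step 1 with the substitution; state before step 1: balance=188076)
step 1 (pay 21287): balance=167014
step 2 (pay 20558): balance=146656
step 3 (pay 18604): balance=128227
step 4 (pay 22670): balance=105710
step 5 (pay 20458): balance=85378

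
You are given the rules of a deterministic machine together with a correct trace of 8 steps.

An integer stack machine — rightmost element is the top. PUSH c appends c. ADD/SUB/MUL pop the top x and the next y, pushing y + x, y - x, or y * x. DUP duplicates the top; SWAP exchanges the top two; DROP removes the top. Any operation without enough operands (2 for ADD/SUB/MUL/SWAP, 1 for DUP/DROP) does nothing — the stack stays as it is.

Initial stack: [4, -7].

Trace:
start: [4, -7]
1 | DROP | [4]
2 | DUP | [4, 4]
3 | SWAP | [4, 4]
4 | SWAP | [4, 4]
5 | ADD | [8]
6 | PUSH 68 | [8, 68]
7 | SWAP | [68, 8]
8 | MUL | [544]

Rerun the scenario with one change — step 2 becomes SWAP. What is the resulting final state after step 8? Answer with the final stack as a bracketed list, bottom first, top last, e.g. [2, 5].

[272]

(re-executing from step 2 with the substitution; state before step 2: [4])
2 | SWAP | [4]
3 | SWAP | [4]
4 | SWAP | [4]
5 | ADD | [4]
6 | PUSH 68 | [4, 68]
7 | SWAP | [68, 4]
8 | MUL | [272]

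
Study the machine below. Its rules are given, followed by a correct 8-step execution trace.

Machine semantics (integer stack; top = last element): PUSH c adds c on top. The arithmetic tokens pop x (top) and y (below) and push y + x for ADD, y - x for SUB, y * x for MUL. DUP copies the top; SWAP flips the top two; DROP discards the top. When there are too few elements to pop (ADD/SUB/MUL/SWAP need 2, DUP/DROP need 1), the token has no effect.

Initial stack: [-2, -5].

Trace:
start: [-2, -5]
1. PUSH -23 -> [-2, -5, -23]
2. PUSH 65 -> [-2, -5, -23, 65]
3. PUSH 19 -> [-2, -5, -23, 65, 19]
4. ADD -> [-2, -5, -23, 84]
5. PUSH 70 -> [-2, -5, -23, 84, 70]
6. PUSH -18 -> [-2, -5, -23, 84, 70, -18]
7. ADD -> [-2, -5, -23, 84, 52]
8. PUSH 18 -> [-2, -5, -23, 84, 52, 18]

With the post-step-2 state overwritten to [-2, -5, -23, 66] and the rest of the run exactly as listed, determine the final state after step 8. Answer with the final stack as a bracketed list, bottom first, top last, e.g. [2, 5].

[-2, -5, -23, 85, 52, 18]

state after step 2 := [-2, -5, -23, 66]
3. PUSH 19 -> [-2, -5, -23, 66, 19]
4. ADD -> [-2, -5, -23, 85]
5. PUSH 70 -> [-2, -5, -23, 85, 70]
6. PUSH -18 -> [-2, -5, -23, 85, 70, -18]
7. ADD -> [-2, -5, -23, 85, 52]
8. PUSH 18 -> [-2, -5, -23, 85, 52, 18]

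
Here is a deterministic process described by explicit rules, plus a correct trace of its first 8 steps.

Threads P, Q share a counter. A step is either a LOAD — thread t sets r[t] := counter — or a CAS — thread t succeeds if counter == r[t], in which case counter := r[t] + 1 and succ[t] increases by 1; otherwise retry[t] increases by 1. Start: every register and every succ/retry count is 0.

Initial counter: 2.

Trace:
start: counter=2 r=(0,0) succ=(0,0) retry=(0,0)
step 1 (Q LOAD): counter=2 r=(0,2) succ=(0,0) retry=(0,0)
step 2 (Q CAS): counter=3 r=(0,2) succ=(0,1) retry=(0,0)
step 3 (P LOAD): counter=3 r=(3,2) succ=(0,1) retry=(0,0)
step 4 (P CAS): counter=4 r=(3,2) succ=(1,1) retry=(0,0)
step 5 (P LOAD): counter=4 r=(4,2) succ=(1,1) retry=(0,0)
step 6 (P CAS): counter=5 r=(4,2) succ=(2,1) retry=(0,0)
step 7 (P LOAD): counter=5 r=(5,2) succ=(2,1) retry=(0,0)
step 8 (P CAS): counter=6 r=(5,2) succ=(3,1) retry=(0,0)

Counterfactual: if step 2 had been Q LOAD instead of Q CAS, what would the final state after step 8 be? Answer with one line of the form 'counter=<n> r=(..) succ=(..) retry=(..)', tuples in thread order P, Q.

counter=5 r=(4,2) succ=(3,0) retry=(0,0)

(re-executing from step 2 with the substitution; state before step 2: counter=2 r=(0,2) succ=(0,0) retry=(0,0))
step 2 (Q LOAD): counter=2 r=(0,2) succ=(0,0) retry=(0,0)
step 3 (P LOAD): counter=2 r=(2,2) succ=(0,0) retry=(0,0)
step 4 (P CAS): counter=3 r=(2,2) succ=(1,0) retry=(0,0)
step 5 (P LOAD): counter=3 r=(3,2) succ=(1,0) retry=(0,0)
step 6 (P CAS): counter=4 r=(3,2) succ=(2,0) retry=(0,0)
step 7 (P LOAD): counter=4 r=(4,2) succ=(2,0) retry=(0,0)
step 8 (P CAS): counter=5 r=(4,2) succ=(3,0) retry=(0,0)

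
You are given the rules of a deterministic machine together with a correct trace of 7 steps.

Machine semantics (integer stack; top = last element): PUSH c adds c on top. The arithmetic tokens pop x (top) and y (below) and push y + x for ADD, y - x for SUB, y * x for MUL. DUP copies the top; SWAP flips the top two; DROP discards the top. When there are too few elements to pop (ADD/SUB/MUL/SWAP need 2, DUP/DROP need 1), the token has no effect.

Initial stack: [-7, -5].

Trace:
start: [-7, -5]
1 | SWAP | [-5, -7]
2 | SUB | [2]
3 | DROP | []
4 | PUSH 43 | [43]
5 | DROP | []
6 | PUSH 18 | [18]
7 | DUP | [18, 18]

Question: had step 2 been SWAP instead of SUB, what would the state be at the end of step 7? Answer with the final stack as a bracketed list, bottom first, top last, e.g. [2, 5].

[-7, 18, 18]

(re-executing from step 2 with the substitution; state before step 2: [-5, -7])
2 | SWAP | [-7, -5]
3 | DROP | [-7]
4 | PUSH 43 | [-7, 43]
5 | DROP | [-7]
6 | PUSH 18 | [-7, 18]
7 | DUP | [-7, 18, 18]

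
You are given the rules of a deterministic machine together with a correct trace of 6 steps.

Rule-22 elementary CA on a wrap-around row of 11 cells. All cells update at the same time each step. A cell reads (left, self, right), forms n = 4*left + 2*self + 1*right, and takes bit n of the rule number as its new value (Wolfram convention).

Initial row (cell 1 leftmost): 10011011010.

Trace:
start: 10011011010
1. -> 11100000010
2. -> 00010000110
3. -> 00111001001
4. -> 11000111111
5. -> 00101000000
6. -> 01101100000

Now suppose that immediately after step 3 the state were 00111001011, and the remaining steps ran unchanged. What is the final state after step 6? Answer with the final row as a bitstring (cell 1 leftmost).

11101101101

state after step 3 := 00111001011
4. -> 11000111000
5. -> 00101000101
6. -> 11101101101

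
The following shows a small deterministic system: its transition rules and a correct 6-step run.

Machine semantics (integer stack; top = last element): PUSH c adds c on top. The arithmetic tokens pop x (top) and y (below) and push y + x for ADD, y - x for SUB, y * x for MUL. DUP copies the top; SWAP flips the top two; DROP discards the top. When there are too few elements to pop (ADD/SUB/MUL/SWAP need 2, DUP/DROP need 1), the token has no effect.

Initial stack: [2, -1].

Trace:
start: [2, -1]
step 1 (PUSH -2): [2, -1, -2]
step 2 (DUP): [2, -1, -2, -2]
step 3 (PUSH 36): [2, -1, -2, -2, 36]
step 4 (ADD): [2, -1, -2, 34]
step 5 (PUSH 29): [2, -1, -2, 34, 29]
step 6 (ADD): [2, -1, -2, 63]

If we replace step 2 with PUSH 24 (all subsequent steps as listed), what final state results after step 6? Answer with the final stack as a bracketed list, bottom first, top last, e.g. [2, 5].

[2, -1, -2, 89]

(re-executing from step 2 with the substitution; state before step 2: [2, -1, -2])
step 2 (PUSH 24): [2, -1, -2, 24]
step 3 (PUSH 36): [2, -1, -2, 24, 36]
step 4 (ADD): [2, -1, -2, 60]
step 5 (PUSH 29): [2, -1, -2, 60, 29]
step 6 (ADD): [2, -1, -2, 89]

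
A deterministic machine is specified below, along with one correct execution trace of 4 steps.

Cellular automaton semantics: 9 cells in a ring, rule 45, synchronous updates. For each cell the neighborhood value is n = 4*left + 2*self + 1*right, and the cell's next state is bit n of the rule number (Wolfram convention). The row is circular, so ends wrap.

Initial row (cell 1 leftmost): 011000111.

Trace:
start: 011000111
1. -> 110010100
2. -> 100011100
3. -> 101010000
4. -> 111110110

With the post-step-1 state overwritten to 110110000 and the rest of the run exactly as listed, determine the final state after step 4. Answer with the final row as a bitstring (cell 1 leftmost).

000010111

state after step 1 := 110110000
2. -> 101100110
3. -> 111000101
4. -> 000010111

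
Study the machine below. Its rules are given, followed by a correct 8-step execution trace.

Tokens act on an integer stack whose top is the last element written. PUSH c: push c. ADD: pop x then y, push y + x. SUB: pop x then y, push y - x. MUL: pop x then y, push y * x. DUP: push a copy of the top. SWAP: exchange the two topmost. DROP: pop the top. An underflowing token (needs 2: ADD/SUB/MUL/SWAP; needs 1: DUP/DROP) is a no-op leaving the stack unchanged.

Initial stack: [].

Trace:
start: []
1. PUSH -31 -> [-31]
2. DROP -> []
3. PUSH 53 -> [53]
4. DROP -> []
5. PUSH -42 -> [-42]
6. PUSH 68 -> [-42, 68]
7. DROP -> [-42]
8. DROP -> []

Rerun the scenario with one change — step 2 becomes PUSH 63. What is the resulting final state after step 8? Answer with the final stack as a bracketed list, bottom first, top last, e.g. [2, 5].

[-31, 63]

(re-executing from step 2 with the substitution; state before step 2: [-31])
2. PUSH 63 -> [-31, 63]
3. PUSH 53 -> [-31, 63, 53]
4. DROP -> [-31, 63]
5. PUSH -42 -> [-31, 63, -42]
6. PUSH 68 -> [-31, 63, -42, 68]
7. DROP -> [-31, 63, -42]
8. DROP -> [-31, 63]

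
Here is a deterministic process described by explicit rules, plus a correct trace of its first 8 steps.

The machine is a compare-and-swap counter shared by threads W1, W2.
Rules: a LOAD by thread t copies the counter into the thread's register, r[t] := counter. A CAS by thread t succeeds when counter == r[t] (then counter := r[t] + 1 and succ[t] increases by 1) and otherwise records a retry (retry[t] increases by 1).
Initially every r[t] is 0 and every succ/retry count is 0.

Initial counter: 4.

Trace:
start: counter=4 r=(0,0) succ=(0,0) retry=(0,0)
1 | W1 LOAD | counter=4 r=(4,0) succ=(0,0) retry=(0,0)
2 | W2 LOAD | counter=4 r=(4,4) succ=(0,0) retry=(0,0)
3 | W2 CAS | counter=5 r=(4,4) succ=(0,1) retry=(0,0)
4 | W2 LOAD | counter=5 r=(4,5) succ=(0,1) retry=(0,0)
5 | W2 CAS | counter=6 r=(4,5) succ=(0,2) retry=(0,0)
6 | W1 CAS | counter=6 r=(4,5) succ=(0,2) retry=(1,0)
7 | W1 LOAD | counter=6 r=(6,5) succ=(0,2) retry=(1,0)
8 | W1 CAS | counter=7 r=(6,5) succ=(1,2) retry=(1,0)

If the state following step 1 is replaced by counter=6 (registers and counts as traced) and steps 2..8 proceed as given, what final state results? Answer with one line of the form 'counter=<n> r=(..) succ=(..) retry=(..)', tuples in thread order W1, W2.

counter=9 r=(8,7) succ=(1,2) retry=(1,0)

state after step 1 := counter=6 r=(4,0) succ=(0,0) retry=(0,0)
2 | W2 LOAD | counter=6 r=(4,6) succ=(0,0) retry=(0,0)
3 | W2 CAS | counter=7 r=(4,6) succ=(0,1) retry=(0,0)
4 | W2 LOAD | counter=7 r=(4,7) succ=(0,1) retry=(0,0)
5 | W2 CAS | counter=8 r=(4,7) succ=(0,2) retry=(0,0)
6 | W1 CAS | counter=8 r=(4,7) succ=(0,2) retry=(1,0)
7 | W1 LOAD | counter=8 r=(8,7) succ=(0,2) retry=(1,0)
8 | W1 CAS | counter=9 r=(8,7) succ=(1,2) retry=(1,0)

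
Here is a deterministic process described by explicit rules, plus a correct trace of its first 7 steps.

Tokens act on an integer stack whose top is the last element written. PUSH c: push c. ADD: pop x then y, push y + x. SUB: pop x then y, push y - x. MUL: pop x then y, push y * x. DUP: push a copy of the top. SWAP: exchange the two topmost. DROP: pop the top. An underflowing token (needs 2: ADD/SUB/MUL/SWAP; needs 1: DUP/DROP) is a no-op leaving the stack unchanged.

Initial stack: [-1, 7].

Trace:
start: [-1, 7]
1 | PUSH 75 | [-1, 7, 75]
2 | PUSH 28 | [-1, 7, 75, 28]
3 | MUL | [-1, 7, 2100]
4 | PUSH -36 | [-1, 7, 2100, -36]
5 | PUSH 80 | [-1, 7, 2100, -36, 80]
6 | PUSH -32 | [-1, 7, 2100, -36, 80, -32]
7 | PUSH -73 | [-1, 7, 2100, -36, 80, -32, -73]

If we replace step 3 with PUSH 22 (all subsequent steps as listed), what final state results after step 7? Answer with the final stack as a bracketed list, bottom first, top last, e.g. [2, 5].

[-1, 7, 75, 28, 22, -36, 80, -32, -73]

(re-executing from step 3 with the substitution; state before step 3: [-1, 7, 75, 28])
3 | PUSH 22 | [-1, 7, 75, 28, 22]
4 | PUSH -36 | [-1, 7, 75, 28, 22, -36]
5 | PUSH 80 | [-1, 7, 75, 28, 22, -36, 80]
6 | PUSH -32 | [-1, 7, 75, 28, 22, -36, 80, -32]
7 | PUSH -73 | [-1, 7, 75, 28, 22, -36, 80, -32, -73]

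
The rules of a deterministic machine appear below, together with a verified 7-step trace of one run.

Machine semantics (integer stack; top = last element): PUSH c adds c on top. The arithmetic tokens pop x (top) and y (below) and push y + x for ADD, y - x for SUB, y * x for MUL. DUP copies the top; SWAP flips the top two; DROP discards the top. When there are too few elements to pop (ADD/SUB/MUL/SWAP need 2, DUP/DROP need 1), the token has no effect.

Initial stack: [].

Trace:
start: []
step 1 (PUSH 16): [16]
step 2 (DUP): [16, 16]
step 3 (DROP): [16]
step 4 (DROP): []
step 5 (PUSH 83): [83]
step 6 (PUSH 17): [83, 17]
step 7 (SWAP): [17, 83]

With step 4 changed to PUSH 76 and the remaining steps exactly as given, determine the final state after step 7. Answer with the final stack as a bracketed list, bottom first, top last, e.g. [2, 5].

[16, 76, 17, 83]

(re-executing from step 4 with the substitution; state before step 4: [16])
step 4 (PUSH 76): [16, 76]
step 5 (PUSH 83): [16, 76, 83]
step 6 (PUSH 17): [16, 76, 83, 17]
step 7 (SWAP): [16, 76, 17, 83]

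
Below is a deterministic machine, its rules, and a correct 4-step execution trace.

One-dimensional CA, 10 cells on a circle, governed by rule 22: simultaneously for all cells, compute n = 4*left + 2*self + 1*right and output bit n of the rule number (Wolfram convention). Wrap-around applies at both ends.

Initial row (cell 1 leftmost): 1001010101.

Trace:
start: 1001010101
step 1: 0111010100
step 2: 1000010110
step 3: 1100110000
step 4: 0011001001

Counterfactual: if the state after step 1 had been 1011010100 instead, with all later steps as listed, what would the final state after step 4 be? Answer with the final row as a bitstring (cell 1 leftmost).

1111001000

state after step 1 := 1011010100
step 2: 1000010111
step 3: 0100110000
step 4: 1111001000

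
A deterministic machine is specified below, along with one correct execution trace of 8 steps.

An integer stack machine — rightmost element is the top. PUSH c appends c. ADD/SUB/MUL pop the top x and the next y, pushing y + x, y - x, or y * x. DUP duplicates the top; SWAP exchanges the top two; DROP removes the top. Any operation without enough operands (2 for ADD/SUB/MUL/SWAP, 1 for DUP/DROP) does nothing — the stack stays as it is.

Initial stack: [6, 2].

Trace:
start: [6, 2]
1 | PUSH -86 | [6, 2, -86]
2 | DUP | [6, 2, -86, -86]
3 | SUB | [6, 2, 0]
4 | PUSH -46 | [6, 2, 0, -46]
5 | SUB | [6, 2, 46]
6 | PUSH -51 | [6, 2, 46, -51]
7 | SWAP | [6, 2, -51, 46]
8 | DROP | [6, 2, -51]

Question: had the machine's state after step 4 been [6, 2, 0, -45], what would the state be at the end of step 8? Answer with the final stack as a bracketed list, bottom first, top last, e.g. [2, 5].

state after step 4 := [6, 2, 0, -45]
5 | SUB | [6, 2, 45]
6 | PUSH -51 | [6, 2, 45, -51]
7 | SWAP | [6, 2, -51, 45]
8 | DROP | [6, 2, -51]

[6, 2, -51]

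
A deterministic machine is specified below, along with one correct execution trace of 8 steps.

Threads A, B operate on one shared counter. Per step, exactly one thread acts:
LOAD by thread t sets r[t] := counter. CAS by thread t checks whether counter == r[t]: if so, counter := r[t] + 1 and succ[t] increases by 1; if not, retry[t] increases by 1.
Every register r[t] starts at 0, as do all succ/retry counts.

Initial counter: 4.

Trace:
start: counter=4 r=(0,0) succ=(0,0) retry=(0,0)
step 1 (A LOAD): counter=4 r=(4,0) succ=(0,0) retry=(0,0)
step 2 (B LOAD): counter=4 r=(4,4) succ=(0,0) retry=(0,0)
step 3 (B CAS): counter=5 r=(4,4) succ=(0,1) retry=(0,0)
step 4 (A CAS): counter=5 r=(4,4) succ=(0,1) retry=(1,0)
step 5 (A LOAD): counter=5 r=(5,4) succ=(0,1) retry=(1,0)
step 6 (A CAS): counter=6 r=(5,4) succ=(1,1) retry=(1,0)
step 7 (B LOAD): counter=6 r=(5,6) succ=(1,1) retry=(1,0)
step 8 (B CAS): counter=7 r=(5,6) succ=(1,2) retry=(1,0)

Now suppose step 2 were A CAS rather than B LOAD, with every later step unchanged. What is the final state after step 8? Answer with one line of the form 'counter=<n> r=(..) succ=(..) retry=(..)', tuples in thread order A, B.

counter=7 r=(5,6) succ=(2,1) retry=(1,1)

(re-executing from step 2 with the substitution; state before step 2: counter=4 r=(4,0) succ=(0,0) retry=(0,0))
step 2 (A CAS): counter=5 r=(4,0) succ=(1,0) retry=(0,0)
step 3 (B CAS): counter=5 r=(4,0) succ=(1,0) retry=(0,1)
step 4 (A CAS): counter=5 r=(4,0) succ=(1,0) retry=(1,1)
step 5 (A LOAD): counter=5 r=(5,0) succ=(1,0) retry=(1,1)
step 6 (A CAS): counter=6 r=(5,0) succ=(2,0) retry=(1,1)
step 7 (B LOAD): counter=6 r=(5,6) succ=(2,0) retry=(1,1)
step 8 (B CAS): counter=7 r=(5,6) succ=(2,1) retry=(1,1)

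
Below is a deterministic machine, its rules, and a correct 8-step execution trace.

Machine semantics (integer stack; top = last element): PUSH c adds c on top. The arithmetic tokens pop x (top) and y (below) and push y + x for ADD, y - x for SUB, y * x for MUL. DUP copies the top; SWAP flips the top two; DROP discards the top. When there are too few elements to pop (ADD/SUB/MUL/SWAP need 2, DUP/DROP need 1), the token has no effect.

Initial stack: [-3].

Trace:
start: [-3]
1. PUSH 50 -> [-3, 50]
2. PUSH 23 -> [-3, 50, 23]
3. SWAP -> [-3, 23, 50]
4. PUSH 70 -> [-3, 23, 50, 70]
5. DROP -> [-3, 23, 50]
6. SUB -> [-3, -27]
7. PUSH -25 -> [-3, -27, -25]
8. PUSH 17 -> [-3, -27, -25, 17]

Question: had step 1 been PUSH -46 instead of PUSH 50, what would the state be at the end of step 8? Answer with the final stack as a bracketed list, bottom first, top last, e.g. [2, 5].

[-3, 69, -25, 17]

(re-executing from step 1 with the substitution; state before step 1: [-3])
1. PUSH -46 -> [-3, -46]
2. PUSH 23 -> [-3, -46, 23]
3. SWAP -> [-3, 23, -46]
4. PUSH 70 -> [-3, 23, -46, 70]
5. DROP -> [-3, 23, -46]
6. SUB -> [-3, 69]
7. PUSH -25 -> [-3, 69, -25]
8. PUSH 17 -> [-3, 69, -25, 17]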